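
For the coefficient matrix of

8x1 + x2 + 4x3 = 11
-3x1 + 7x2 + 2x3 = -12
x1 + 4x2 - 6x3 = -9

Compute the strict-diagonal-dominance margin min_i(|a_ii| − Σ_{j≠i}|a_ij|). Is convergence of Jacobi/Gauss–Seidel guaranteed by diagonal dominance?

1

row 1: |8| − (1+4) = 3
row 2: |7| − (3+2) = 2
row 3: |-6| − (1+4) = 1
minimum over rows = 1 → strictly diagonally dominant (convergence guaranteed)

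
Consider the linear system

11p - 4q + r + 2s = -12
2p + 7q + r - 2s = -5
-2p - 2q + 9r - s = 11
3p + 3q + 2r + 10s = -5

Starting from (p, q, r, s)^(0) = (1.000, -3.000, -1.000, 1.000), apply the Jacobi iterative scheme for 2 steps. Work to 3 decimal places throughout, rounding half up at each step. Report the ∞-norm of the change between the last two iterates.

Iteration 1:
  p = (-12 - (-4)·-3.000 - (1)·-1.000 - (2)·1.000) / (11) = -2.273
  q = (-5 - (2)·1.000 - (1)·-1.000 - (-2)·1.000) / (7) = -0.571
  r = (11 - (-2)·1.000 - (-2)·-3.000 - (-1)·1.000) / (9) = 0.889
  s = (-5 - (3)·1.000 - (3)·-3.000 - (2)·-1.000) / (10) = 0.300
Iteration 2:
  p = (-12 - (-4)·-0.571 - (1)·0.889 - (2)·0.300) / (11) = -1.434
  q = (-5 - (2)·-2.273 - (1)·0.889 - (-2)·0.300) / (7) = -0.106
  r = (11 - (-2)·-2.273 - (-2)·-0.571 - (-1)·0.300) / (9) = 0.624
  s = (-5 - (3)·-2.273 - (3)·-0.571 - (2)·0.889) / (10) = 0.175
Change: (0.839, 0.465, -0.265, -0.125) → max |·| = 0.839

0.839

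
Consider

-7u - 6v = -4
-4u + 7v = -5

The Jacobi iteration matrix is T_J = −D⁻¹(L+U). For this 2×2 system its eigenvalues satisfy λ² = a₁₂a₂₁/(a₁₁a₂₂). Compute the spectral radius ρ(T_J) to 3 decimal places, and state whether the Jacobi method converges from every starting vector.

0.700

a₁₂a₂₁/(a₁₁a₂₂) = (-6)·(-4) / ((-7)·(7)) = -0.489796
ρ = √|-0.489796| = √0.489796 = 0.700
ρ < 1, so Jacobi converges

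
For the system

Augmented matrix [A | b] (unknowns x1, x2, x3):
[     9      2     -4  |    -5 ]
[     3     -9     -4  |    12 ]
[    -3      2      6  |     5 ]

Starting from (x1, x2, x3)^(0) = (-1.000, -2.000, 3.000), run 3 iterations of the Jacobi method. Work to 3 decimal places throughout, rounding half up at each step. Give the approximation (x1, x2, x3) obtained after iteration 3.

(0.835, -2.234, 1.568)

Iteration 1:
  x1 = (-5 - (2)·-2.000 - (-4)·3.000) / (9) = 1.222
  x2 = (12 - (3)·-1.000 - (-4)·3.000) / (-9) = -3.000
  x3 = (5 - (-3)·-1.000 - (2)·-2.000) / (6) = 1.000
Iteration 2:
  x1 = (-5 - (2)·-3.000 - (-4)·1.000) / (9) = 0.556
  x2 = (12 - (3)·1.222 - (-4)·1.000) / (-9) = -1.370
  x3 = (5 - (-3)·1.222 - (2)·-3.000) / (6) = 2.444
Iteration 3:
  x1 = (-5 - (2)·-1.370 - (-4)·2.444) / (9) = 0.835
  x2 = (12 - (3)·0.556 - (-4)·2.444) / (-9) = -2.234
  x3 = (5 - (-3)·0.556 - (2)·-1.370) / (6) = 1.568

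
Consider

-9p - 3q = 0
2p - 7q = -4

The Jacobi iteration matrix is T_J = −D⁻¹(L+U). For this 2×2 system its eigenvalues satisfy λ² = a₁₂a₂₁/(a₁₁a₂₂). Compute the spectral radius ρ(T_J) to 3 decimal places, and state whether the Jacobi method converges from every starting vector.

0.309

a₁₂a₂₁/(a₁₁a₂₂) = (-3)·(2) / ((-9)·(-7)) = -0.095238
ρ = √|-0.095238| = √0.095238 = 0.309
ρ < 1, so Jacobi converges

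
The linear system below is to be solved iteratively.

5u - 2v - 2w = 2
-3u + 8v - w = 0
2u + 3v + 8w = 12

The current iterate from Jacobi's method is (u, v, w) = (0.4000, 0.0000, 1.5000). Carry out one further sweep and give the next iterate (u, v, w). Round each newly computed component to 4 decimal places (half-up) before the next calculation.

(1.0000, 0.3375, 1.4000)

One sweep:
  u = (2 - (-2)·0.0000 - (-2)·1.5000) / (5) = 1.0000
  v = (0 - (-3)·0.4000 - (-1)·1.5000) / (8) = 0.3375
  w = (12 - (2)·0.4000 - (3)·0.0000) / (8) = 1.4000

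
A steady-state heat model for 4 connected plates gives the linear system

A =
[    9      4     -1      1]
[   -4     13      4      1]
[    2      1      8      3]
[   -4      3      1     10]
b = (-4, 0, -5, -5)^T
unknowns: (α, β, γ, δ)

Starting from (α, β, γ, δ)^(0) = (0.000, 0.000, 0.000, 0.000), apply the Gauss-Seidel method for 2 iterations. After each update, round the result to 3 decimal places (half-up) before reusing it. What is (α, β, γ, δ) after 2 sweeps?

Iteration 1:
  α = (-4 - (4)·0.000 - (-1)·0.000 - (1)·0.000) / (9) = -0.444
  β = (0 - (-4)·-0.444 - (4)·0.000 - (1)·0.000) / (13) = -0.137
  γ = (-5 - (2)·-0.444 - (1)·-0.137 - (3)·0.000) / (8) = -0.497
  δ = (-5 - (-4)·-0.444 - (3)·-0.137 - (1)·-0.497) / (10) = -0.587
Iteration 2:
  α = (-4 - (4)·-0.137 - (-1)·-0.497 - (1)·-0.587) / (9) = -0.374
  β = (0 - (-4)·-0.374 - (4)·-0.497 - (1)·-0.587) / (13) = 0.083
  γ = (-5 - (2)·-0.374 - (1)·0.083 - (3)·-0.587) / (8) = -0.322
  δ = (-5 - (-4)·-0.374 - (3)·0.083 - (1)·-0.322) / (10) = -0.642

(-0.374, 0.083, -0.322, -0.642)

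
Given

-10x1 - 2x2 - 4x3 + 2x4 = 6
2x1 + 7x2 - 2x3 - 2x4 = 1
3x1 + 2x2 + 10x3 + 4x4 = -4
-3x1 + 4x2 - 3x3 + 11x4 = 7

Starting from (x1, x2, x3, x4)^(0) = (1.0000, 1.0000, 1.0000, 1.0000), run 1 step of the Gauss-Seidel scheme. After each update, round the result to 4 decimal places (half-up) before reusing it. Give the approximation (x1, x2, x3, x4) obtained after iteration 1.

Iteration 1:
  x1 = (6 - (-2)·1.0000 - (-4)·1.0000 - (2)·1.0000) / (-10) = -1.0000
  x2 = (1 - (2)·-1.0000 - (-2)·1.0000 - (-2)·1.0000) / (7) = 1.0000
  x3 = (-4 - (3)·-1.0000 - (2)·1.0000 - (4)·1.0000) / (10) = -0.7000
  x4 = (7 - (-3)·-1.0000 - (4)·1.0000 - (-3)·-0.7000) / (11) = -0.1909

(-1.0000, 1.0000, -0.7000, -0.1909)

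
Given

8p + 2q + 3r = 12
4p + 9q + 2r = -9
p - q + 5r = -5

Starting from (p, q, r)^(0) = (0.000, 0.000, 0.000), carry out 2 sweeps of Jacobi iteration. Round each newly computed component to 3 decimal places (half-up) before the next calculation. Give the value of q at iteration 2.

-1.444

Iteration 1:
  p = (12 - (2)·0.000 - (3)·0.000) / (8) = 1.500
  q = (-9 - (4)·0.000 - (2)·0.000) / (9) = -1.000
  r = (-5 - (1)·0.000 - (-1)·0.000) / (5) = -1.000
Iteration 2:
  p = (12 - (2)·-1.000 - (3)·-1.000) / (8) = 2.125
  q = (-9 - (4)·1.500 - (2)·-1.000) / (9) = -1.444
  r = (-5 - (1)·1.500 - (-1)·-1.000) / (5) = -1.500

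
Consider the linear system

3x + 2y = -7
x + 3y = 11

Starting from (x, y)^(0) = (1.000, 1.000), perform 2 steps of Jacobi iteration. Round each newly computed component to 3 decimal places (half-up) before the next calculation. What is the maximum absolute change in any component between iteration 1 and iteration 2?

Iteration 1:
  x = (-7 - (2)·1.000) / (3) = -3.000
  y = (11 - (1)·1.000) / (3) = 3.333
Iteration 2:
  x = (-7 - (2)·3.333) / (3) = -4.555
  y = (11 - (1)·-3.000) / (3) = 4.667
Change: (-1.555, 1.334) → max |·| = 1.555

1.555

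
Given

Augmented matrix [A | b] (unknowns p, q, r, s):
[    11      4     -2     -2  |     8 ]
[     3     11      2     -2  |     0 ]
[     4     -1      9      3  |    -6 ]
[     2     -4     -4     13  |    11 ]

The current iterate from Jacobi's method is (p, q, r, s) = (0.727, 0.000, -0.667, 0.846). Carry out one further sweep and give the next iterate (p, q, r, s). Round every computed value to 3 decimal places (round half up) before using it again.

(0.760, 0.077, -1.272, 0.529)

One sweep:
  p = (8 - (4)·0.000 - (-2)·-0.667 - (-2)·0.846) / (11) = 0.760
  q = (0 - (3)·0.727 - (2)·-0.667 - (-2)·0.846) / (11) = 0.077
  r = (-6 - (4)·0.727 - (-1)·0.000 - (3)·0.846) / (9) = -1.272
  s = (11 - (2)·0.727 - (-4)·0.000 - (-4)·-0.667) / (13) = 0.529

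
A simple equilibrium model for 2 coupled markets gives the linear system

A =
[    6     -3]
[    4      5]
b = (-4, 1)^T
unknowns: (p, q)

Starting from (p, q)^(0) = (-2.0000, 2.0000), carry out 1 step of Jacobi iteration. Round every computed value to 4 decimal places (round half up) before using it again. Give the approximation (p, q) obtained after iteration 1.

Iteration 1:
  p = (-4 - (-3)·2.0000) / (6) = 0.3333
  q = (1 - (4)·-2.0000) / (5) = 1.8000

(0.3333, 1.8000)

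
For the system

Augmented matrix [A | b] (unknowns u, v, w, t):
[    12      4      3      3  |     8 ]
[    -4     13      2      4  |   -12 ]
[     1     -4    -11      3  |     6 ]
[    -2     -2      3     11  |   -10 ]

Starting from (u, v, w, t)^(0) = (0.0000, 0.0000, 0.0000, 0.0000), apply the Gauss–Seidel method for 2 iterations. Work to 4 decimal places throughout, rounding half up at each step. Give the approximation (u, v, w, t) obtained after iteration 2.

Iteration 1:
  u = (8 - (4)·0.0000 - (3)·0.0000 - (3)·0.0000) / (12) = 0.6667
  v = (-12 - (-4)·0.6667 - (2)·0.0000 - (4)·0.0000) / (13) = -0.7179
  w = (6 - (1)·0.6667 - (-4)·-0.7179 - (3)·0.0000) / (-11) = -0.2238
  t = (-10 - (-2)·0.6667 - (-2)·-0.7179 - (3)·-0.2238) / (11) = -0.8574
Iteration 2:
  u = (8 - (4)·-0.7179 - (3)·-0.2238 - (3)·-0.8574) / (12) = 1.1763
  v = (-12 - (-4)·1.1763 - (2)·-0.2238 - (4)·-0.8574) / (13) = -0.2629
  w = (6 - (1)·1.1763 - (-4)·-0.2629 - (3)·-0.8574) / (-11) = -0.5768
  t = (-10 - (-2)·1.1763 - (-2)·-0.2629 - (3)·-0.5768) / (11) = -0.5857

(1.1763, -0.2629, -0.5768, -0.5857)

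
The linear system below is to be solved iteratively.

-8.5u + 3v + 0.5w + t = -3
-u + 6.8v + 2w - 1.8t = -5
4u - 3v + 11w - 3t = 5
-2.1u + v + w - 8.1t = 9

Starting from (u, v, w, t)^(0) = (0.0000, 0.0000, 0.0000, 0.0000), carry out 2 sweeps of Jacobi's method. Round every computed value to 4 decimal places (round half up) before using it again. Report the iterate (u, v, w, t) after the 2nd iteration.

(-0.0106, -1.1112, -0.1773, -1.2373)

Iteration 1:
  u = (-3 - (3)·0.0000 - (0.5)·0.0000 - (1)·0.0000) / (-8.5) = 0.3529
  v = (-5 - (-1)·0.0000 - (2)·0.0000 - (-1.8)·0.0000) / (6.8) = -0.7353
  w = (5 - (4)·0.0000 - (-3)·0.0000 - (-3)·0.0000) / (11) = 0.4545
  t = (9 - (-2.1)·0.0000 - (1)·0.0000 - (1)·0.0000) / (-8.1) = -1.1111
Iteration 2:
  u = (-3 - (3)·-0.7353 - (0.5)·0.4545 - (1)·-1.1111) / (-8.5) = -0.0106
  v = (-5 - (-1)·0.3529 - (2)·0.4545 - (-1.8)·-1.1111) / (6.8) = -1.1112
  w = (5 - (4)·0.3529 - (-3)·-0.7353 - (-3)·-1.1111) / (11) = -0.1773
  t = (9 - (-2.1)·0.3529 - (1)·-0.7353 - (1)·0.4545) / (-8.1) = -1.2373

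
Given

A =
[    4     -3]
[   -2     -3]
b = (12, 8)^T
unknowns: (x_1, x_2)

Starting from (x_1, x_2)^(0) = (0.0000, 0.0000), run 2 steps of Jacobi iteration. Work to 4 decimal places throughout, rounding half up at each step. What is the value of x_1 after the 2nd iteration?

Iteration 1:
  x_1 = (12 - (-3)·0.0000) / (4) = 3.0000
  x_2 = (8 - (-2)·0.0000) / (-3) = -2.6667
Iteration 2:
  x_1 = (12 - (-3)·-2.6667) / (4) = 1.0000
  x_2 = (8 - (-2)·3.0000) / (-3) = -4.6667

1.0000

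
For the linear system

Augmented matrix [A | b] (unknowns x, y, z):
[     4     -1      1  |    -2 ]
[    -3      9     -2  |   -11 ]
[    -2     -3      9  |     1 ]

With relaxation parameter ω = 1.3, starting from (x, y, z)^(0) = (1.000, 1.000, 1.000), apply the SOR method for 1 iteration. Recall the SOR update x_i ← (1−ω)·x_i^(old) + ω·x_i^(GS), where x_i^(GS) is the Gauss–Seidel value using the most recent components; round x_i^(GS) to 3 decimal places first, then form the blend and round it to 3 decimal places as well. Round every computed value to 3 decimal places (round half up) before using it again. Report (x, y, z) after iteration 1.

(-0.950, -2.012, -1.302)

Iteration 1:
  x: GS value = (-2 - (-1)·1.000 - (1)·1.000) / (4) = -0.500;  x ← (1−ω)·1.000 + ω·-0.500 = -0.950
  y: GS value = (-11 - (-3)·-0.950 - (-2)·1.000) / (9) = -1.317;  y ← (1−ω)·1.000 + ω·-1.317 = -2.012
  z: GS value = (1 - (-2)·-0.950 - (-3)·-2.012) / (9) = -0.771;  z ← (1−ω)·1.000 + ω·-0.771 = -1.302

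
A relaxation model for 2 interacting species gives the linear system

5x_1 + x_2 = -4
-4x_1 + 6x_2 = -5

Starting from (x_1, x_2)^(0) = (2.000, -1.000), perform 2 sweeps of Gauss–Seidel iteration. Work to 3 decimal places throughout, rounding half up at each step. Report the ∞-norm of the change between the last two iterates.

0.047

Iteration 1:
  x_1 = (-4 - (1)·-1.000) / (5) = -0.600
  x_2 = (-5 - (-4)·-0.600) / (6) = -1.233
Iteration 2:
  x_1 = (-4 - (1)·-1.233) / (5) = -0.553
  x_2 = (-5 - (-4)·-0.553) / (6) = -1.202
Change: (0.047, 0.031) → max |·| = 0.047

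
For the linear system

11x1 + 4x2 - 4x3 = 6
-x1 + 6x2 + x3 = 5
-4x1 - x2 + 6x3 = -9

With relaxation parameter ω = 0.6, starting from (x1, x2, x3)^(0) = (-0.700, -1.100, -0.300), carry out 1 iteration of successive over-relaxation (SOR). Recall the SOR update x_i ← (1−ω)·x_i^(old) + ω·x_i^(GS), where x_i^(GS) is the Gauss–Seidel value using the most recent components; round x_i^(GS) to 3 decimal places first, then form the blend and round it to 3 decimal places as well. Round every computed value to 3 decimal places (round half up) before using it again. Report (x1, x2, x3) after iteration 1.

(0.222, 0.112, -0.920)

Iteration 1:
  x1: GS value = (6 - (4)·-1.100 - (-4)·-0.300) / (11) = 0.836;  x1 ← (1−ω)·-0.700 + ω·0.836 = 0.222
  x2: GS value = (5 - (-1)·0.222 - (1)·-0.300) / (6) = 0.920;  x2 ← (1−ω)·-1.100 + ω·0.920 = 0.112
  x3: GS value = (-9 - (-4)·0.222 - (-1)·0.112) / (6) = -1.333;  x3 ← (1−ω)·-0.300 + ω·-1.333 = -0.920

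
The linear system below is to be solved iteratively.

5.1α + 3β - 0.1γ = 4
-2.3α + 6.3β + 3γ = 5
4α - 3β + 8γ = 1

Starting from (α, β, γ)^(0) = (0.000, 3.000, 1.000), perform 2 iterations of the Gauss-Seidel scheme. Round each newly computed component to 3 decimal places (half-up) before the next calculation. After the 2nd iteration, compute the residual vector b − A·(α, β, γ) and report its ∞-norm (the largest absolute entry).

2.581

Iteration 1:
  α = (4 - (3)·3.000 - (-0.1)·1.000) / (5.1) = -0.961
  β = (5 - (-2.3)·-0.961 - (3)·1.000) / (6.3) = -0.033
  γ = (1 - (4)·-0.961 - (-3)·-0.033) / (8) = 0.593
Iteration 2:
  α = (4 - (3)·-0.033 - (-0.1)·0.593) / (5.1) = 0.815
  β = (5 - (-2.3)·0.815 - (3)·0.593) / (6.3) = 0.809
  γ = (1 - (4)·0.815 - (-3)·0.809) / (8) = 0.021
Residual b − A·x = (-2.581, 1.715, -0.001); ∞-norm = 2.581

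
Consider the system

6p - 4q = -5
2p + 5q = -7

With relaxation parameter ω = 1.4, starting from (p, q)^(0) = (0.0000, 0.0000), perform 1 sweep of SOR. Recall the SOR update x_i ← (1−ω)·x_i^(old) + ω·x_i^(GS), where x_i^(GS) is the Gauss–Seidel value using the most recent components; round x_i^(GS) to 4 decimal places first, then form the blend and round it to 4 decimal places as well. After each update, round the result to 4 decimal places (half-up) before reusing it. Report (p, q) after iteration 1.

(-1.1666, -1.3068)

Iteration 1:
  p: GS value = (-5 - (-4)·0.0000) / (6) = -0.8333;  p ← (1−ω)·0.0000 + ω·-0.8333 = -1.1666
  q: GS value = (-7 - (2)·-1.1666) / (5) = -0.9334;  q ← (1−ω)·0.0000 + ω·-0.9334 = -1.3068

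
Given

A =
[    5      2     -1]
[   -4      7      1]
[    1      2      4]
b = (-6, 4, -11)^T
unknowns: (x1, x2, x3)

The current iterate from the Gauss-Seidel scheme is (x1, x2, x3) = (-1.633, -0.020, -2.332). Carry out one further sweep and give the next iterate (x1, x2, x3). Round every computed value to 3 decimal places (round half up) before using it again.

One sweep:
  x1 = (-6 - (2)·-0.020 - (-1)·-2.332) / (5) = -1.658
  x2 = (4 - (-4)·-1.658 - (1)·-2.332) / (7) = -0.043
  x3 = (-11 - (1)·-1.658 - (2)·-0.043) / (4) = -2.314

(-1.658, -0.043, -2.314)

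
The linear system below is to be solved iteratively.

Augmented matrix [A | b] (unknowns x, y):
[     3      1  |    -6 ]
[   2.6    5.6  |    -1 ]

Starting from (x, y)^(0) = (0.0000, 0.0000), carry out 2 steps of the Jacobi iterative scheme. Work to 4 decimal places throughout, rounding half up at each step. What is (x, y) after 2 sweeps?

Iteration 1:
  x = (-6 - (1)·0.0000) / (3) = -2.0000
  y = (-1 - (2.6)·0.0000) / (5.6) = -0.1786
Iteration 2:
  x = (-6 - (1)·-0.1786) / (3) = -1.9405
  y = (-1 - (2.6)·-2.0000) / (5.6) = 0.7500

(-1.9405, 0.7500)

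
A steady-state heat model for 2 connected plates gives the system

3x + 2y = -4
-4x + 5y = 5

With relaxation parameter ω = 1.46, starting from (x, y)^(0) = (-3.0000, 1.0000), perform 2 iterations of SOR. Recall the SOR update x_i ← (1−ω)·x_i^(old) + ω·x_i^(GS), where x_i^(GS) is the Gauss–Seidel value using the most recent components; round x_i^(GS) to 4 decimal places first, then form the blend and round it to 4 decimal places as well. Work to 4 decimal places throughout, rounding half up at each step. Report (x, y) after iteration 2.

Iteration 1:
  x: GS value = (-4 - (2)·1.0000) / (3) = -2.0000;  x ← (1−ω)·-3.0000 + ω·-2.0000 = -1.5400
  y: GS value = (5 - (-4)·-1.5400) / (5) = -0.2320;  y ← (1−ω)·1.0000 + ω·-0.2320 = -0.7987
Iteration 2:
  x: GS value = (-4 - (2)·-0.7987) / (3) = -0.8009;  x ← (1−ω)·-1.5400 + ω·-0.8009 = -0.4609
  y: GS value = (5 - (-4)·-0.4609) / (5) = 0.6313;  y ← (1−ω)·-0.7987 + ω·0.6313 = 1.2891

(-0.4609, 1.2891)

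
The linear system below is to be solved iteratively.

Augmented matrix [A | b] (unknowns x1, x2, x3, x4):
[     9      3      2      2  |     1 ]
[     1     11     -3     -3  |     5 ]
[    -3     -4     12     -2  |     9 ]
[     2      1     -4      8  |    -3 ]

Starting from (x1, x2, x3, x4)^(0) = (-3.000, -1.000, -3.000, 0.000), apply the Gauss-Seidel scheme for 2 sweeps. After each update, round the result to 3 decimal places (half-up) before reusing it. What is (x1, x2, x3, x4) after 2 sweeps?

Iteration 1:
  x1 = (1 - (3)·-1.000 - (2)·-3.000 - (2)·0.000) / (9) = 1.111
  x2 = (5 - (1)·1.111 - (-3)·-3.000 - (-3)·0.000) / (11) = -0.465
  x3 = (9 - (-3)·1.111 - (-4)·-0.465 - (-2)·0.000) / (12) = 0.873
  x4 = (-3 - (2)·1.111 - (1)·-0.465 - (-4)·0.873) / (8) = -0.158
Iteration 2:
  x1 = (1 - (3)·-0.465 - (2)·0.873 - (2)·-0.158) / (9) = 0.107
  x2 = (5 - (1)·0.107 - (-3)·0.873 - (-3)·-0.158) / (11) = 0.640
  x3 = (9 - (-3)·0.107 - (-4)·0.640 - (-2)·-0.158) / (12) = 0.964
  x4 = (-3 - (2)·0.107 - (1)·0.640 - (-4)·0.964) / (8) = 0.000

(0.107, 0.640, 0.964, 0.000)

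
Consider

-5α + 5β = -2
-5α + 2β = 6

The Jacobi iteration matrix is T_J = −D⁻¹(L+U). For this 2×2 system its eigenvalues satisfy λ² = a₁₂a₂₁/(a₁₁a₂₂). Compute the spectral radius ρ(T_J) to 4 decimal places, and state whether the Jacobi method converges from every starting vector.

a₁₂a₂₁/(a₁₁a₂₂) = (5)·(-5) / ((-5)·(2)) = 2.500000
ρ = √|2.500000| = √2.500000 = 1.5811
ρ > 1, so Jacobi diverges

1.5811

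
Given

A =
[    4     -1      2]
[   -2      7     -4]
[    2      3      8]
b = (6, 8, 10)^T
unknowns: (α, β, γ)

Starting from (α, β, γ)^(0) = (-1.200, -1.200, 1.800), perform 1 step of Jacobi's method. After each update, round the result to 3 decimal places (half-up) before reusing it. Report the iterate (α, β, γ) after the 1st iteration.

Iteration 1:
  α = (6 - (-1)·-1.200 - (2)·1.800) / (4) = 0.300
  β = (8 - (-2)·-1.200 - (-4)·1.800) / (7) = 1.829
  γ = (10 - (2)·-1.200 - (3)·-1.200) / (8) = 2.000

(0.300, 1.829, 2.000)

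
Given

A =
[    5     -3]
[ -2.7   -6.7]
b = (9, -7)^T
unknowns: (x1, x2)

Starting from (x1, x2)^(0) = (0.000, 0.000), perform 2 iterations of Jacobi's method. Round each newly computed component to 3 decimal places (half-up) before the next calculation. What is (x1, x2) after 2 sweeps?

(2.427, 0.319)

Iteration 1:
  x1 = (9 - (-3)·0.000) / (5) = 1.800
  x2 = (-7 - (-2.7)·0.000) / (-6.7) = 1.045
Iteration 2:
  x1 = (9 - (-3)·1.045) / (5) = 2.427
  x2 = (-7 - (-2.7)·1.800) / (-6.7) = 0.319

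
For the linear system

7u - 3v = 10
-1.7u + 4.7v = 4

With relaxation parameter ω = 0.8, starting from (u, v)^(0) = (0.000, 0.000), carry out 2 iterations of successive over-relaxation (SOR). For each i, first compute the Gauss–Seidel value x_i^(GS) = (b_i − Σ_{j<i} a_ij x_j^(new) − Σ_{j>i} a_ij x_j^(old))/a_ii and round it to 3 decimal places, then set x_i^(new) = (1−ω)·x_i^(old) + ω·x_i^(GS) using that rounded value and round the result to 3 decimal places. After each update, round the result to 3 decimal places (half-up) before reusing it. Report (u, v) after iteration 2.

Iteration 1:
  u: GS value = (10 - (-3)·0.000) / (7) = 1.429;  u ← (1−ω)·0.000 + ω·1.429 = 1.143
  v: GS value = (4 - (-1.7)·1.143) / (4.7) = 1.264;  v ← (1−ω)·0.000 + ω·1.264 = 1.011
Iteration 2:
  u: GS value = (10 - (-3)·1.011) / (7) = 1.862;  u ← (1−ω)·1.143 + ω·1.862 = 1.718
  v: GS value = (4 - (-1.7)·1.718) / (4.7) = 1.472;  v ← (1−ω)·1.011 + ω·1.472 = 1.380

(1.718, 1.380)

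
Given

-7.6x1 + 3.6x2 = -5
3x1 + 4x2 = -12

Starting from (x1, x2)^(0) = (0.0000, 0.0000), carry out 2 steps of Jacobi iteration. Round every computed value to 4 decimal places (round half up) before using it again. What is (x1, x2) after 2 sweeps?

Iteration 1:
  x1 = (-5 - (3.6)·0.0000) / (-7.6) = 0.6579
  x2 = (-12 - (3)·0.0000) / (4) = -3.0000
Iteration 2:
  x1 = (-5 - (3.6)·-3.0000) / (-7.6) = -0.7632
  x2 = (-12 - (3)·0.6579) / (4) = -3.4934

(-0.7632, -3.4934)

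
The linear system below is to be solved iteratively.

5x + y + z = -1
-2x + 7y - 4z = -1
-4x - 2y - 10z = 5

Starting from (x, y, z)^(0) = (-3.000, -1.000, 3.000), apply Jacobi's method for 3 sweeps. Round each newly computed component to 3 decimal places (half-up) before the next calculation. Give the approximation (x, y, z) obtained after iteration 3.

Iteration 1:
  x = (-1 - (1)·-1.000 - (1)·3.000) / (5) = -0.600
  y = (-1 - (-2)·-3.000 - (-4)·3.000) / (7) = 0.714
  z = (5 - (-4)·-3.000 - (-2)·-1.000) / (-10) = 0.900
Iteration 2:
  x = (-1 - (1)·0.714 - (1)·0.900) / (5) = -0.523
  y = (-1 - (-2)·-0.600 - (-4)·0.900) / (7) = 0.200
  z = (5 - (-4)·-0.600 - (-2)·0.714) / (-10) = -0.403
Iteration 3:
  x = (-1 - (1)·0.200 - (1)·-0.403) / (5) = -0.159
  y = (-1 - (-2)·-0.523 - (-4)·-0.403) / (7) = -0.523
  z = (5 - (-4)·-0.523 - (-2)·0.200) / (-10) = -0.331

(-0.159, -0.523, -0.331)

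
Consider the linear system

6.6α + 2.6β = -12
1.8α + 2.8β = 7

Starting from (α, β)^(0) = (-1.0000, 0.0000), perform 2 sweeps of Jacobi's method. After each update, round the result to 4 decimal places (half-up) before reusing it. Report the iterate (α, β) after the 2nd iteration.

Iteration 1:
  α = (-12 - (2.6)·0.0000) / (6.6) = -1.8182
  β = (7 - (1.8)·-1.0000) / (2.8) = 3.1429
Iteration 2:
  α = (-12 - (2.6)·3.1429) / (6.6) = -3.0563
  β = (7 - (1.8)·-1.8182) / (2.8) = 3.6688

(-3.0563, 3.6688)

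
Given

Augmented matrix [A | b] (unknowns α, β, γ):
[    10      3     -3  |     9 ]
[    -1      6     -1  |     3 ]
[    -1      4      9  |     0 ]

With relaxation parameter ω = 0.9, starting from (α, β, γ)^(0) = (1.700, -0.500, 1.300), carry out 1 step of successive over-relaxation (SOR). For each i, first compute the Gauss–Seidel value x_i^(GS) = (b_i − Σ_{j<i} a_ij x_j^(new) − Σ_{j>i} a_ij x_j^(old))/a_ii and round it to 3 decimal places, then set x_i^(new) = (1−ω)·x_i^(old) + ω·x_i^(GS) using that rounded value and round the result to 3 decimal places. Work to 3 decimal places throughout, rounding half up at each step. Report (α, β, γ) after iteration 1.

Iteration 1:
  α: GS value = (9 - (3)·-0.500 - (-3)·1.300) / (10) = 1.440;  α ← (1−ω)·1.700 + ω·1.440 = 1.466
  β: GS value = (3 - (-1)·1.466 - (-1)·1.300) / (6) = 0.961;  β ← (1−ω)·-0.500 + ω·0.961 = 0.815
  γ: GS value = (0 - (-1)·1.466 - (4)·0.815) / (9) = -0.199;  γ ← (1−ω)·1.300 + ω·-0.199 = -0.049

(1.466, 0.815, -0.049)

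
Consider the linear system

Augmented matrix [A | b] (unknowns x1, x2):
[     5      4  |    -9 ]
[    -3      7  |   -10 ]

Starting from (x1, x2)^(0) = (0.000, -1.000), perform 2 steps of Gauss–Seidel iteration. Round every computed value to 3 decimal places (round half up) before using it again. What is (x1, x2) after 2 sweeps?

(-0.314, -1.563)

Iteration 1:
  x1 = (-9 - (4)·-1.000) / (5) = -1.000
  x2 = (-10 - (-3)·-1.000) / (7) = -1.857
Iteration 2:
  x1 = (-9 - (4)·-1.857) / (5) = -0.314
  x2 = (-10 - (-3)·-0.314) / (7) = -1.563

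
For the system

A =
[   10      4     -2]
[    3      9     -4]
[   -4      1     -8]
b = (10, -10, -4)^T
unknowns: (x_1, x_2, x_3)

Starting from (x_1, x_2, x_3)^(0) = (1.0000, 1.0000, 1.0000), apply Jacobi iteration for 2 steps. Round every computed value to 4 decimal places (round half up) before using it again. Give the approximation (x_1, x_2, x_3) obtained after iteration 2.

(1.4250, -1.3222, -0.0250)

Iteration 1:
  x_1 = (10 - (4)·1.0000 - (-2)·1.0000) / (10) = 0.8000
  x_2 = (-10 - (3)·1.0000 - (-4)·1.0000) / (9) = -1.0000
  x_3 = (-4 - (-4)·1.0000 - (1)·1.0000) / (-8) = 0.1250
Iteration 2:
  x_1 = (10 - (4)·-1.0000 - (-2)·0.1250) / (10) = 1.4250
  x_2 = (-10 - (3)·0.8000 - (-4)·0.1250) / (9) = -1.3222
  x_3 = (-4 - (-4)·0.8000 - (1)·-1.0000) / (-8) = -0.0250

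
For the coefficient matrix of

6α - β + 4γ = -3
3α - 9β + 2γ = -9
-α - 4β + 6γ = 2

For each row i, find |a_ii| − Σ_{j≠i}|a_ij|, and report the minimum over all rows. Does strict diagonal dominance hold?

row 1: |6| − (1+4) = 1
row 2: |-9| − (3+2) = 4
row 3: |6| − (1+4) = 1
minimum over rows = 1 → strictly diagonally dominant (convergence guaranteed)

1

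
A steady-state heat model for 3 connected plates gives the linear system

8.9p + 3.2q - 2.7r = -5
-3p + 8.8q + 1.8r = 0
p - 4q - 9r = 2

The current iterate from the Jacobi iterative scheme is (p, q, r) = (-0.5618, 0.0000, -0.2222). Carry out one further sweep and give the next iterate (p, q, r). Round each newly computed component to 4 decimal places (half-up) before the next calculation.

One sweep:
  p = (-5 - (3.2)·0.0000 - (-2.7)·-0.2222) / (8.9) = -0.6292
  q = (0 - (-3)·-0.5618 - (1.8)·-0.2222) / (8.8) = -0.1461
  r = (2 - (1)·-0.5618 - (-4)·0.0000) / (-9) = -0.2846

(-0.6292, -0.1461, -0.2846)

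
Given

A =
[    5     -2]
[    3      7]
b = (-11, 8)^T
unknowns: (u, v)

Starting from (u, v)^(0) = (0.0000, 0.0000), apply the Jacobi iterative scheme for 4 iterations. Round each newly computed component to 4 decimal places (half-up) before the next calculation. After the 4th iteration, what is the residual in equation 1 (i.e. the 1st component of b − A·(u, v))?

Iteration 1:
  u = (-11 - (-2)·0.0000) / (5) = -2.2000
  v = (8 - (3)·0.0000) / (7) = 1.1429
Iteration 2:
  u = (-11 - (-2)·1.1429) / (5) = -1.7428
  v = (8 - (3)·-2.2000) / (7) = 2.0857
Iteration 3:
  u = (-11 - (-2)·2.0857) / (5) = -1.3657
  v = (8 - (3)·-1.7428) / (7) = 1.8898
Iteration 4:
  u = (-11 - (-2)·1.8898) / (5) = -1.4441
  v = (8 - (3)·-1.3657) / (7) = 1.7282
Residual b − A·x = (-0.3231, 0.2349)

-0.3231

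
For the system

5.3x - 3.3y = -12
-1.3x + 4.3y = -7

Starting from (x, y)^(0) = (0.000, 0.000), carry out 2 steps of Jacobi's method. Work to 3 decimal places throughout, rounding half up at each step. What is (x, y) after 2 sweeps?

Iteration 1:
  x = (-12 - (-3.3)·0.000) / (5.3) = -2.264
  y = (-7 - (-1.3)·0.000) / (4.3) = -1.628
Iteration 2:
  x = (-12 - (-3.3)·-1.628) / (5.3) = -3.278
  y = (-7 - (-1.3)·-2.264) / (4.3) = -2.312

(-3.278, -2.312)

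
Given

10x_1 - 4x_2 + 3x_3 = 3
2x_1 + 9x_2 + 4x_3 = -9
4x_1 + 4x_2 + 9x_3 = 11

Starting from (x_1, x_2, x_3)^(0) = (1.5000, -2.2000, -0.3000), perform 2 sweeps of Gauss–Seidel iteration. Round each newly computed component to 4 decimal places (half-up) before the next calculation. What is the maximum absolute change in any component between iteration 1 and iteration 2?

0.9127

Iteration 1:
  x_1 = (3 - (-4)·-2.2000 - (3)·-0.3000) / (10) = -0.4900
  x_2 = (-9 - (2)·-0.4900 - (4)·-0.3000) / (9) = -0.7578
  x_3 = (11 - (4)·-0.4900 - (4)·-0.7578) / (9) = 1.7768
Iteration 2:
  x_1 = (3 - (-4)·-0.7578 - (3)·1.7768) / (10) = -0.5362
  x_2 = (-9 - (2)·-0.5362 - (4)·1.7768) / (9) = -1.6705
  x_3 = (11 - (4)·-0.5362 - (4)·-1.6705) / (9) = 2.2030
Change: (-0.0462, -0.9127, 0.4262) → max |·| = 0.9127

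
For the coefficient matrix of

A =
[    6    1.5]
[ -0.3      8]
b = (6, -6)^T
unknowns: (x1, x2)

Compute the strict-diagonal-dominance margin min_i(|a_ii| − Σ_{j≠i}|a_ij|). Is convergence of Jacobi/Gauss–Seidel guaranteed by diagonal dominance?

4.5

row 1: |6| − (1.5) = 4.5
row 2: |8| − (0.3) = 7.7
minimum over rows = 4.5 → strictly diagonally dominant (convergence guaranteed)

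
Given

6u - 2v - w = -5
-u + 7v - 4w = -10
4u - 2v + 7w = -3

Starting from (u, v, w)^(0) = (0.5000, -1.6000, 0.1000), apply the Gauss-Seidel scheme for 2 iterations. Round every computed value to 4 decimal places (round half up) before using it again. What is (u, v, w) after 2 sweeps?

(-1.3721, -1.6841, -0.1257)

Iteration 1:
  u = (-5 - (-2)·-1.6000 - (-1)·0.1000) / (6) = -1.3500
  v = (-10 - (-1)·-1.3500 - (-4)·0.1000) / (7) = -1.5643
  w = (-3 - (4)·-1.3500 - (-2)·-1.5643) / (7) = -0.1041
Iteration 2:
  u = (-5 - (-2)·-1.5643 - (-1)·-0.1041) / (6) = -1.3721
  v = (-10 - (-1)·-1.3721 - (-4)·-0.1041) / (7) = -1.6841
  w = (-3 - (4)·-1.3721 - (-2)·-1.6841) / (7) = -0.1257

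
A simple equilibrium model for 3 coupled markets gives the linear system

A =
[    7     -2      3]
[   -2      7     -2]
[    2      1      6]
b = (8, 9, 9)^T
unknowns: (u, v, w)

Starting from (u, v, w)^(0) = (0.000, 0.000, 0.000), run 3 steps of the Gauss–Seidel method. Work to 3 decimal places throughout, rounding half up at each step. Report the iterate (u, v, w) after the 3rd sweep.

Iteration 1:
  u = (8 - (-2)·0.000 - (3)·0.000) / (7) = 1.143
  v = (9 - (-2)·1.143 - (-2)·0.000) / (7) = 1.612
  w = (9 - (2)·1.143 - (1)·1.612) / (6) = 0.850
Iteration 2:
  u = (8 - (-2)·1.612 - (3)·0.850) / (7) = 1.239
  v = (9 - (-2)·1.239 - (-2)·0.850) / (7) = 1.883
  w = (9 - (2)·1.239 - (1)·1.883) / (6) = 0.773
Iteration 3:
  u = (8 - (-2)·1.883 - (3)·0.773) / (7) = 1.350
  v = (9 - (-2)·1.350 - (-2)·0.773) / (7) = 1.892
  w = (9 - (2)·1.350 - (1)·1.892) / (6) = 0.735

(1.350, 1.892, 0.735)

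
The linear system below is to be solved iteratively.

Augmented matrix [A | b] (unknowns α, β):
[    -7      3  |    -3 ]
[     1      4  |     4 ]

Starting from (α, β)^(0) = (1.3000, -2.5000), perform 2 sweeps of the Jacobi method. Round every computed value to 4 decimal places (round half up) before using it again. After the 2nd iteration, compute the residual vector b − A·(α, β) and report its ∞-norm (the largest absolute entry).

1.4568

Iteration 1:
  α = (-3 - (3)·-2.5000) / (-7) = -0.6429
  β = (4 - (1)·1.3000) / (4) = 0.6750
Iteration 2:
  α = (-3 - (3)·0.6750) / (-7) = 0.7179
  β = (4 - (1)·-0.6429) / (4) = 1.1607
Residual b − A·x = (-1.4568, -1.3607); ∞-norm = 1.4568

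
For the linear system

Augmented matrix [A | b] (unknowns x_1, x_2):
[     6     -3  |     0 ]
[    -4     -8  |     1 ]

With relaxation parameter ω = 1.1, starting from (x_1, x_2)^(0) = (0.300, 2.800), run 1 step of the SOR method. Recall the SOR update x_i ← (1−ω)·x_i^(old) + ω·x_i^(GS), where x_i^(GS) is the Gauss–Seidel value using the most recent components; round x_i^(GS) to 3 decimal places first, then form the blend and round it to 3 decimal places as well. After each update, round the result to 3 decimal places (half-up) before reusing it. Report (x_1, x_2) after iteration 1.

(1.510, -1.248)

Iteration 1:
  x_1: GS value = (0 - (-3)·2.800) / (6) = 1.400;  x_1 ← (1−ω)·0.300 + ω·1.400 = 1.510
  x_2: GS value = (1 - (-4)·1.510) / (-8) = -0.880;  x_2 ← (1−ω)·2.800 + ω·-0.880 = -1.248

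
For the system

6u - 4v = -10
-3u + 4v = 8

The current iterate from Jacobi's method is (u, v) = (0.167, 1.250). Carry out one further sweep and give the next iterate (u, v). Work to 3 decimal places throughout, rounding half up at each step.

One sweep:
  u = (-10 - (-4)·1.250) / (6) = -0.833
  v = (8 - (-3)·0.167) / (4) = 2.125

(-0.833, 2.125)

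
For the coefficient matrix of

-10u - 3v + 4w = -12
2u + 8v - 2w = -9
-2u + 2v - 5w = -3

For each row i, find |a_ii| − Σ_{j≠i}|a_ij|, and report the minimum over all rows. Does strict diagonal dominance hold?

1

row 1: |-10| − (3+4) = 3
row 2: |8| − (2+2) = 4
row 3: |-5| − (2+2) = 1
minimum over rows = 1 → strictly diagonally dominant (convergence guaranteed)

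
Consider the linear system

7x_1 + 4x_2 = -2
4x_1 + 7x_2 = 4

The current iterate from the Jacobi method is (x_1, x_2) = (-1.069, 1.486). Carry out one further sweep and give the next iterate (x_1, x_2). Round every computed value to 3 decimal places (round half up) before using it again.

One sweep:
  x_1 = (-2 - (4)·1.486) / (7) = -1.135
  x_2 = (4 - (4)·-1.069) / (7) = 1.182

(-1.135, 1.182)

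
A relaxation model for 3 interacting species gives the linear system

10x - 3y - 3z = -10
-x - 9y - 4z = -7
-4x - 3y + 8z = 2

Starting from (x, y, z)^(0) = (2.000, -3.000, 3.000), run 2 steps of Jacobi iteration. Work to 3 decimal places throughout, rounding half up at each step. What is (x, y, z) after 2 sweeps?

(-1.196, 0.833, -0.542)

Iteration 1:
  x = (-10 - (-3)·-3.000 - (-3)·3.000) / (10) = -1.000
  y = (-7 - (-1)·2.000 - (-4)·3.000) / (-9) = -0.778
  z = (2 - (-4)·2.000 - (-3)·-3.000) / (8) = 0.125
Iteration 2:
  x = (-10 - (-3)·-0.778 - (-3)·0.125) / (10) = -1.196
  y = (-7 - (-1)·-1.000 - (-4)·0.125) / (-9) = 0.833
  z = (2 - (-4)·-1.000 - (-3)·-0.778) / (8) = -0.542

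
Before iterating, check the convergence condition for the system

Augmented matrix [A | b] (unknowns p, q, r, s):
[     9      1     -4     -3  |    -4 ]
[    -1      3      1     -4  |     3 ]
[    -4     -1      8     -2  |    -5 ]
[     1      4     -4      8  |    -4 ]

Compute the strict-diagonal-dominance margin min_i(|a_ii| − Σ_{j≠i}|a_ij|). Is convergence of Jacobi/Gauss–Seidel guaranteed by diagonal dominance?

-3

row 1: |9| − (1+4+3) = 1
row 2: |3| − (1+1+4) = -3
row 3: |8| − (4+1+2) = 1
row 4: |8| − (1+4+4) = -1
minimum over rows = -3 → not strictly diagonally dominant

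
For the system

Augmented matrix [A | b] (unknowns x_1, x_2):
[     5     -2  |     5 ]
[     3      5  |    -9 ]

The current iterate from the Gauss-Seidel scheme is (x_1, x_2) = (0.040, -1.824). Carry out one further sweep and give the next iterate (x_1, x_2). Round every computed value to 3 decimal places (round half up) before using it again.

One sweep:
  x_1 = (5 - (-2)·-1.824) / (5) = 0.270
  x_2 = (-9 - (3)·0.270) / (5) = -1.962

(0.270, -1.962)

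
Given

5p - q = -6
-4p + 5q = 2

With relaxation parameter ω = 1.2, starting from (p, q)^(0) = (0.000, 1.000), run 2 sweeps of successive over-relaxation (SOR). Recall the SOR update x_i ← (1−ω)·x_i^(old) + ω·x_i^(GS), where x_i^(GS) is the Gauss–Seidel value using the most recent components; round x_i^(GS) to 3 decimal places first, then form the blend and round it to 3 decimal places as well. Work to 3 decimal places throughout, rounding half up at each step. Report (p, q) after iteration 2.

Iteration 1:
  p: GS value = (-6 - (-1)·1.000) / (5) = -1.000;  p ← (1−ω)·0.000 + ω·-1.000 = -1.200
  q: GS value = (2 - (-4)·-1.200) / (5) = -0.560;  q ← (1−ω)·1.000 + ω·-0.560 = -0.872
Iteration 2:
  p: GS value = (-6 - (-1)·-0.872) / (5) = -1.374;  p ← (1−ω)·-1.200 + ω·-1.374 = -1.409
  q: GS value = (2 - (-4)·-1.409) / (5) = -0.727;  q ← (1−ω)·-0.872 + ω·-0.727 = -0.698

(-1.409, -0.698)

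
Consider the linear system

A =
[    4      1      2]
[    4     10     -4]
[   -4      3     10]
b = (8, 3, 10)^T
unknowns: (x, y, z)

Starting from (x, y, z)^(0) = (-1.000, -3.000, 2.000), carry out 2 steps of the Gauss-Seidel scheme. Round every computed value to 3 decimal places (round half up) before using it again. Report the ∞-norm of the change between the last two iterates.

0.640

Iteration 1:
  x = (8 - (1)·-3.000 - (2)·2.000) / (4) = 1.750
  y = (3 - (4)·1.750 - (-4)·2.000) / (10) = 0.400
  z = (10 - (-4)·1.750 - (3)·0.400) / (10) = 1.580
Iteration 2:
  x = (8 - (1)·0.400 - (2)·1.580) / (4) = 1.110
  y = (3 - (4)·1.110 - (-4)·1.580) / (10) = 0.488
  z = (10 - (-4)·1.110 - (3)·0.488) / (10) = 1.298
Change: (-0.640, 0.088, -0.282) → max |·| = 0.640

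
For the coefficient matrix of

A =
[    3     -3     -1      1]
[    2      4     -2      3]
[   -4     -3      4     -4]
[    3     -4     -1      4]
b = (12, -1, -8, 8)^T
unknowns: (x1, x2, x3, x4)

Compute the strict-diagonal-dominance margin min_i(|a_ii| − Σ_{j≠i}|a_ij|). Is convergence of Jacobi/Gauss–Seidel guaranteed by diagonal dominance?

row 1: |3| − (3+1+1) = -2
row 2: |4| − (2+2+3) = -3
row 3: |4| − (4+3+4) = -7
row 4: |4| − (3+4+1) = -4
minimum over rows = -7 → not strictly diagonally dominant

-7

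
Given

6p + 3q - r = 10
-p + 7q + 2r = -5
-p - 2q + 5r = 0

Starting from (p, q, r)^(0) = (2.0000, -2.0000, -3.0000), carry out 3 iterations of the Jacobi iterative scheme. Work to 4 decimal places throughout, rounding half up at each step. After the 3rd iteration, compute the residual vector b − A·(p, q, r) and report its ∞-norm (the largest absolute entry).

1.4146

Iteration 1:
  p = (10 - (3)·-2.0000 - (-1)·-3.0000) / (6) = 2.1667
  q = (-5 - (-1)·2.0000 - (2)·-3.0000) / (7) = 0.4286
  r = (0 - (-1)·2.0000 - (-2)·-2.0000) / (5) = -0.4000
Iteration 2:
  p = (10 - (3)·0.4286 - (-1)·-0.4000) / (6) = 1.3857
  q = (-5 - (-1)·2.1667 - (2)·-0.4000) / (7) = -0.2905
  r = (0 - (-1)·2.1667 - (-2)·0.4286) / (5) = 0.6048
Iteration 3:
  p = (10 - (3)·-0.2905 - (-1)·0.6048) / (6) = 1.9127
  q = (-5 - (-1)·1.3857 - (2)·0.6048) / (7) = -0.6891
  r = (0 - (-1)·1.3857 - (-2)·-0.2905) / (5) = 0.1609
Residual b − A·x = (0.7520, 1.4146, -0.2700); ∞-norm = 1.4146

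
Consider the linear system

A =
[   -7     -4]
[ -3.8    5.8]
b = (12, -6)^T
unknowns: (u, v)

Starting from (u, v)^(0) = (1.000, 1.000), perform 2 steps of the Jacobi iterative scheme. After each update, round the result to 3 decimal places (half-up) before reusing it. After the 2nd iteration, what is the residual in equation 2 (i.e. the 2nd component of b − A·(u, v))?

2.993

Iteration 1:
  u = (12 - (-4)·1.000) / (-7) = -2.286
  v = (-6 - (-3.8)·1.000) / (5.8) = -0.379
Iteration 2:
  u = (12 - (-4)·-0.379) / (-7) = -1.498
  v = (-6 - (-3.8)·-2.286) / (5.8) = -2.532
Residual b − A·x = (-8.614, 2.993)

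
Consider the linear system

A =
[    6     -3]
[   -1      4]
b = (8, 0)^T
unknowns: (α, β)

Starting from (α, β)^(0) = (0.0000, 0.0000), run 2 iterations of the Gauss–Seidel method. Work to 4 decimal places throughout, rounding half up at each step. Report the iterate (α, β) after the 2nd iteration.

Iteration 1:
  α = (8 - (-3)·0.0000) / (6) = 1.3333
  β = (0 - (-1)·1.3333) / (4) = 0.3333
Iteration 2:
  α = (8 - (-3)·0.3333) / (6) = 1.5000
  β = (0 - (-1)·1.5000) / (4) = 0.3750

(1.5000, 0.3750)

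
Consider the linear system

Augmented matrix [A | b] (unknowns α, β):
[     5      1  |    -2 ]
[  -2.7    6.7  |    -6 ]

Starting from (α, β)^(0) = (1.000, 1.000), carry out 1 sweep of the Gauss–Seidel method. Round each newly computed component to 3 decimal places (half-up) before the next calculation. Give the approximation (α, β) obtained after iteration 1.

Iteration 1:
  α = (-2 - (1)·1.000) / (5) = -0.600
  β = (-6 - (-2.7)·-0.600) / (6.7) = -1.137

(-0.600, -1.137)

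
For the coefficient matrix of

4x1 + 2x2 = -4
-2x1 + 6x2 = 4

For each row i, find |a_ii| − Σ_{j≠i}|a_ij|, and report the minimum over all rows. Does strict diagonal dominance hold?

row 1: |4| − (2) = 2
row 2: |6| − (2) = 4
minimum over rows = 2 → strictly diagonally dominant (convergence guaranteed)

2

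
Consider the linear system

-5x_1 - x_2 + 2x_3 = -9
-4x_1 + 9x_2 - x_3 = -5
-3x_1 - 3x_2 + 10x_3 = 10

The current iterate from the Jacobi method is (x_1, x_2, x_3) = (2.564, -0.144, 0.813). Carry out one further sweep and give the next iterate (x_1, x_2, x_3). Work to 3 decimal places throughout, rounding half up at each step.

(2.154, 0.674, 1.726)

One sweep:
  x_1 = (-9 - (-1)·-0.144 - (2)·0.813) / (-5) = 2.154
  x_2 = (-5 - (-4)·2.564 - (-1)·0.813) / (9) = 0.674
  x_3 = (10 - (-3)·2.564 - (-3)·-0.144) / (10) = 1.726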